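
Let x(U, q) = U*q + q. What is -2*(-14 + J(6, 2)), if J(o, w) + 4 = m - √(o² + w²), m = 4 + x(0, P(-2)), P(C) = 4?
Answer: 20 + 4*√10 ≈ 32.649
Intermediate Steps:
x(U, q) = q + U*q
m = 8 (m = 4 + 4*(1 + 0) = 4 + 4*1 = 4 + 4 = 8)
J(o, w) = 4 - √(o² + w²) (J(o, w) = -4 + (8 - √(o² + w²)) = 4 - √(o² + w²))
-2*(-14 + J(6, 2)) = -2*(-14 + (4 - √(6² + 2²))) = -2*(-14 + (4 - √(36 + 4))) = -2*(-14 + (4 - √40)) = -2*(-14 + (4 - 2*√10)) = -2*(-10 - 2*√10) = 20 + 4*√10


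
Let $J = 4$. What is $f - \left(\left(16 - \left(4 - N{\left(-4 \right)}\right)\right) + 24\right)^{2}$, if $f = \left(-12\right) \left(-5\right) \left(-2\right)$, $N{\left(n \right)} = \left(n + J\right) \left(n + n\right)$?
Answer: $-1416$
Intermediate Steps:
$N{\left(n \right)} = 2 n \left(4 + n\right)$ ($N{\left(n \right)} = \left(n + 4\right) \left(n + n\right) = \left(4 + n\right) 2 n = 2 n \left(4 + n\right)$)
$f = -120$ ($f = 60 \left(-2\right) = -120$)
$f - \left(\left(16 - \left(4 - N{\left(-4 \right)}\right)\right) + 24\right)^{2} = -120 - \left(\left(16 - \left(4 - 2 \left(-4\right) \left(4 - 4\right)\right)\right) + 24\right)^{2} = -120 - \left(\left(16 - \left(4 - 2 \left(-4\right) 0\right)\right) + 24\right)^{2} = -120 - \left(\left(16 - \left(4 - 0\right)\right) + 24\right)^{2} = -120 - \left(\left(16 - \left(4 + 0\right)\right) + 24\right)^{2} = -120 - \left(\left(16 - 4\right) + 24\right)^{2} = -120 - \left(12 + 24\right)^{2} = -120 - 36^{2} = -120 - 1296 = -1416$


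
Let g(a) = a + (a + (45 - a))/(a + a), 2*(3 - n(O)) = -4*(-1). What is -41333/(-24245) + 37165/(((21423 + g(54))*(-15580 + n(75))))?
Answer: 55315933085401/32449185468765 ≈ 1.7047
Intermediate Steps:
n(O) = 1 (n(O) = 3 - (-2)*(-1) = 3 - 1/2*4 = 3 - 2 = 1)
g(a) = a + 45/(2*a) (g(a) = a + 45/((2*a)) = a + 45*(1/(2*a)) = a + 45/(2*a))
-41333/(-24245) + 37165/(((21423 + g(54))*(-15580 + n(75)))) = -41333/(-24245) + 37165/(((21423 + (54 + (45/2)/54))*(-15580 + 1))) = -41333*(-1/24245) + 37165/(((21423 + (54 + (45/2)*(1/54)))*(-15579))) = 41333/24245 + 37165/(((21423 + (54 + 5/12))*(-15579))) = 41333/24245 + 37165/(((21423 + 653/12)*(-15579))) = 41333/24245 + 37165/(((257729/12)*(-15579))) = 41333/24245 + 37165/(-1338386697/4) = 41333/24245 + 37165*(-4/1338386697) = 41333/24245 - 148660/1338386697 = 55315933085401/32449185468765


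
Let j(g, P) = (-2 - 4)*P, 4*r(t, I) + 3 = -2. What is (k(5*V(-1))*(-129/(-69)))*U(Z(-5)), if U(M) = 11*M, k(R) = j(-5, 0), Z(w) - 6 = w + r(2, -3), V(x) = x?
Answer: 0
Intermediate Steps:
r(t, I) = -5/4 (r(t, I) = -¾ + (¼)*(-2) = -¾ - ½ = -5/4)
Z(w) = 19/4 + w (Z(w) = 6 + (w - 5/4) = 6 + (-5/4 + w) = 19/4 + w)
j(g, P) = -6*P
k(R) = 0 (k(R) = -6*0 = 0)
(k(5*V(-1))*(-129/(-69)))*U(Z(-5)) = (0*(-129/(-69)))*(11*(19/4 - 5)) = (0*(-129*(-1/69)))*(11*(-¼)) = (0*(43/23))*(-11/4) = 0*(-11/4) = 0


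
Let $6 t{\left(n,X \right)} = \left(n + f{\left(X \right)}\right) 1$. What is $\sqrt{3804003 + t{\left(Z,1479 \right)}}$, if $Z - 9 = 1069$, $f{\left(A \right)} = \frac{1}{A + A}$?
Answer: $\frac{\sqrt{33285700546717}}{2958} \approx 1950.4$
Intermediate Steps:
$f{\left(A \right)} = \frac{1}{2 A}$
$Z = 1078$ ($Z = 9 + 1069 = 1078$)
$t{\left(n,X \right)} = \frac{n}{6} + \frac{1}{12 X}$ ($t{\left(n,X \right)} = \frac{\left(n + \frac{1}{2 X}\right) 1}{6} = \frac{n + \frac{1}{2 X}}{6} = \frac{n}{6} + \frac{1}{12 X}$)
$\sqrt{3804003 + t{\left(Z,1479 \right)}} = \sqrt{3804003 + \left(\frac{1}{6} \cdot 1078 + \frac{1}{12 \cdot 1479}\right)} = \sqrt{3804003 + \left(\frac{539}{3} + \frac{1}{12} \cdot \frac{1}{1479}\right)} = \sqrt{3804003 + \left(\frac{539}{3} + \frac{1}{17748}\right)} = \sqrt{3804003 + \frac{3188725}{17748}} = \sqrt{\frac{67516633969}{17748}} = \frac{\sqrt{33285700546717}}{2958}$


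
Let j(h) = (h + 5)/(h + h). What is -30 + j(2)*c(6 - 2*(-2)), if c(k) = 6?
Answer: -39/2 ≈ -19.500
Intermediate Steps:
j(h) = (5 + h)/(2*h) (j(h) = (5 + h)/((2*h)) = (5 + h)*(1/(2*h)) = (5 + h)/(2*h))
-30 + j(2)*c(6 - 2*(-2)) = -30 + ((1/2)*(5 + 2)/2)*6 = -30 + ((1/2)*(1/2)*7)*6 = -30 + (7/4)*6 = -30 + 21/2 = -39/2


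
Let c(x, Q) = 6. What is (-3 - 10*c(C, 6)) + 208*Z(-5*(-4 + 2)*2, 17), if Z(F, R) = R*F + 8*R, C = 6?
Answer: 98945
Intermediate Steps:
Z(F, R) = 8*R + F*R (Z(F, R) = F*R + 8*R = 8*R + F*R)
(-3 - 10*c(C, 6)) + 208*Z(-5*(-4 + 2)*2, 17) = (-3 - 10*6) + 208*(17*(8 - 5*(-4 + 2)*2)) = (-3 - 60) + 208*(17*(8 - (-10)*2)) = -63 + 208*(17*(8 - 5*(-4))) = -63 + 208*(17*(8 + 20)) = -63 + 208*(17*28) = -63 + 208*476 = -63 + 99008 = 98945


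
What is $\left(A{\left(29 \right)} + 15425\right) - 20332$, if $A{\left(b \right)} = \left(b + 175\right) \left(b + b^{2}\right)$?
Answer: $172573$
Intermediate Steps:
$A{\left(b \right)} = \left(175 + b\right) \left(b + b^{2}\right)$
$\left(A{\left(29 \right)} + 15425\right) - 20332 = \left(29 \left(175 + 29^{2} + 176 \cdot 29\right) + 15425\right) - 20332 = \left(29 \left(175 + 841 + 5104\right) + 15425\right) - 20332 = \left(29 \cdot 6120 + 15425\right) - 20332 = \left(177480 + 15425\right) - 20332 = 192905 - 20332 = 172573$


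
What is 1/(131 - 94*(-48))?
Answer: 1/4643 ≈ 0.00021538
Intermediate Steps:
1/(131 - 94*(-48)) = 1/(131 + 4512) = 1/4643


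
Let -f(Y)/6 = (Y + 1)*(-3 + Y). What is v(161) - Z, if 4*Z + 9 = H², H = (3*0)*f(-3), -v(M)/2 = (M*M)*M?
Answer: -33386239/4 ≈ -8.3466e+6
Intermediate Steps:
f(Y) = -6*(1 + Y)*(-3 + Y) (f(Y) = -6*(Y + 1)*(-3 + Y) = -6*(1 + Y)*(-3 + Y))
v(M) = -2*M³ (v(M) = -2*M*M*M = -2*M²*M = -2*M³)
H = 0 (H = (3*0)*(18 - 6*(-3)² + 12*(-3)) = 0*(18 - 6*9 - 36) = 0*(18 - 54 - 36) = 0*(-72) = 0)
Z = -9/4 (Z = -9/4 + (¼)*0² = -9/4 + (¼)*0 = -9/4 + 0 = -9/4 ≈ -2.2500)
v(161) - Z = -2*161³ - 1*(-9/4) = -2*4173281 + 9/4 = -8346562 + 9/4 = -33386239/4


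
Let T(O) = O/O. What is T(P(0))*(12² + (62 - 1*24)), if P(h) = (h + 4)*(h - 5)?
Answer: 182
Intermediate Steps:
P(h) = (-5 + h)*(4 + h) (P(h) = (4 + h)*(-5 + h) = (-5 + h)*(4 + h))
T(O) = 1
T(P(0))*(12² + (62 - 1*24)) = 1*(12² + (62 - 1*24)) = 1*(144 + (62 - 24)) = 1*(144 + 38) = 1*182 = 182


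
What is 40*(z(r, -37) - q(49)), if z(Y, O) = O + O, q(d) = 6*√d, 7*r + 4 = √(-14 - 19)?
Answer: -4640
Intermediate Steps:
r = -4/7 + I*√33/7 (r = -4/7 + √(-14 - 19)/7 = -4/7 + √(-33)/7 = -4/7 + (I*√33)/7 = -4/7 + I*√33/7 ≈ -0.57143 + 0.82065*I)
z(Y, O) = 2*O
40*(z(r, -37) - q(49)) = 40*(2*(-37) - 6*√49) = 40*(-74 - 6*7) = 40*(-74 - 1*42) = 40*(-74 - 42) = 40*(-116) = -4640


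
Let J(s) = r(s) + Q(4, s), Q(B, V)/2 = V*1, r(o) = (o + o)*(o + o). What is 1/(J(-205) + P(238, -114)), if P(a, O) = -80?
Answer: 1/167610 ≈ 5.9662e-6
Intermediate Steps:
r(o) = 4*o**2 (r(o) = (2*o)*(2*o) = 4*o**2)
Q(B, V) = 2*V (Q(B, V) = 2*(V*1) = 2*V)
J(s) = 2*s + 4*s**2 (J(s) = 4*s**2 + 2*s = 2*s + 4*s**2)
1/(J(-205) + P(238, -114)) = 1/(2*(-205)*(1 + 2*(-205)) - 80) = 1/(2*(-205)*(1 - 410) - 80) = 1/(2*(-205)*(-409) - 80) = 1/(167690 - 80) = 1/167610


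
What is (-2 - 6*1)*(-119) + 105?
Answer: 1057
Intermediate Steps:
(-2 - 6*1)*(-119) + 105 = (-2 - 6)*(-119) + 105 = -8*(-119) + 105 = 952 + 105 = 1057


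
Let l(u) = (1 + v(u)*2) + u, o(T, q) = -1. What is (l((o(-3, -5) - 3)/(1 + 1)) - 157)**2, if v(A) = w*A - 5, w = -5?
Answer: 21904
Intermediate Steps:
v(A) = -5 - 5*A (v(A) = -5*A - 5 = -5 - 5*A)
l(u) = -9 - 9*u (l(u) = (1 + (-5 - 5*u)*2) + u = (1 + (-10 - 10*u)) + u = (-9 - 10*u) + u = -9 - 9*u)
(l((o(-3, -5) - 3)/(1 + 1)) - 157)**2 = ((-9 - 9*(-1 - 3)/(1 + 1)) - 157)**2 = ((-9 - (-36)/2) - 157)**2 = ((-9 - 9*(-2)) - 157)**2 = ((-9 + 18) - 157)**2 = (9 - 157)**2 = (-148)**2 = 21904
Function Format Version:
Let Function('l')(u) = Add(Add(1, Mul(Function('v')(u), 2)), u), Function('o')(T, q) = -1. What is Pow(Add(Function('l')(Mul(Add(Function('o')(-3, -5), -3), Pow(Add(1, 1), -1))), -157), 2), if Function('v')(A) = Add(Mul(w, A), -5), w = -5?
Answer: 21904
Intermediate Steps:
Function('v')(A) = Add(-5, Mul(-5, A)) (Function('v')(A) = Add(Mul(-5, A), -5) = Add(-5, Mul(-5, A)))
Function('l')(u) = Add(-9, Mul(-9, u)) (Function('l')(u) = Add(Add(1, Mul(Add(-5, Mul(-5, u)), 2)), u) = Add(Add(1, Add(-10, Mul(-10, u))), u) = Add(Add(-9, Mul(-10, u)), u) = Add(-9, Mul(-9, u)))
Pow(Add(Function('l')(Mul(Add(Function('o')(-3, -5), -3), Pow(Add(1, 1), -1))), -157), 2) = Pow(Add(Add(-9, Mul(-9, Mul(Add(-1, -3), Pow(Add(1, 1), -1)))), -157), 2) = Pow(Add(Add(-9, Mul(-9, Mul(-4, Pow(2, -1)))), -157), 2) = Pow(Add(Add(-9, Mul(-9, Mul(-4, Rational(1, 2)))), -157), 2) = Pow(Add(Add(-9, Mul(-9, -2)), -157), 2) = Pow(Add(Add(-9, 18), -157), 2) = Pow(Add(9, -157), 2) = Pow(-148, 2) = 21904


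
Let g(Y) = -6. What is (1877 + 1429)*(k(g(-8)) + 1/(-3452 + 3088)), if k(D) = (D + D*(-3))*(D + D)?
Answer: -86645301/182 ≈ -4.7607e+5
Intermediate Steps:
k(D) = -4*D² (k(D) = (D - 3*D)*(2*D) = (-2*D)*(2*D) = -4*D²)
(1877 + 1429)*(k(g(-8)) + 1/(-3452 + 3088)) = (1877 + 1429)*(-4*(-6)² + 1/(-3452 + 3088)) = 3306*(-4*36 + 1/(-364)) = 3306*(-144 - 1/364) = 3306*(-52417/364) = -86645301/182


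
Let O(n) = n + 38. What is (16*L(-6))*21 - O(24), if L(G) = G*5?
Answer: -10142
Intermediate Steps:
L(G) = 5*G
O(n) = 38 + n
(16*L(-6))*21 - O(24) = (16*(5*(-6)))*21 - (38 + 24) = (16*(-30))*21 - 1*62 = -480*21 - 62 = -10080 - 62 = -10142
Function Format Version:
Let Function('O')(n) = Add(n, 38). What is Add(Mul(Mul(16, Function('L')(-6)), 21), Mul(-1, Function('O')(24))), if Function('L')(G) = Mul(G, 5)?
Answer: -10142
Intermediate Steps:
Function('L')(G) = Mul(5, G)
Function('O')(n) = Add(38, n)
Add(Mul(Mul(16, Function('L')(-6)), 21), Mul(-1, Function('O')(24))) = Add(Mul(Mul(16, Mul(5, -6)), 21), Mul(-1, Add(38, 24))) = Add(Mul(Mul(16, -30), 21), Mul(-1, 62)) = Add(Mul(-480, 21), -62) = Add(-10080, -62) = -10142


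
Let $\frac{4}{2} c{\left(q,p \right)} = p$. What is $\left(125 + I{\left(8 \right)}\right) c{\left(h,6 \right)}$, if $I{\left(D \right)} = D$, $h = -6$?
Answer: $399$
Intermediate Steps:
$c{\left(q,p \right)} = \frac{p}{2}$
$\left(125 + I{\left(8 \right)}\right) c{\left(h,6 \right)} = \left(125 + 8\right) \frac{1}{2} \cdot 6 = 133 \cdot 3 = 399$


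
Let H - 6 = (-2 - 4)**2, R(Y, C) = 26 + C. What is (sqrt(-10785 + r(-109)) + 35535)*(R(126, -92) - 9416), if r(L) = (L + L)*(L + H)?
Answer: -336942870 - 9482*sqrt(3821) ≈ -3.3753e+8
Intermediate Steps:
H = 42 (H = 6 + (-2 - 4)**2 = 6 + (-6)**2 = 6 + 36 = 42)
r(L) = 2*L*(42 + L) (r(L) = (L + L)*(L + 42) = (2*L)*(42 + L) = 2*L*(42 + L))
(sqrt(-10785 + r(-109)) + 35535)*(R(126, -92) - 9416) = (sqrt(-10785 + 2*(-109)*(42 - 109)) + 35535)*((26 - 92) - 9416) = (sqrt(-10785 + 2*(-109)*(-67)) + 35535)*(-66 - 9416) = (sqrt(-10785 + 14606) + 35535)*(-9482) = (sqrt(3821) + 35535)*(-9482) = (35535 + sqrt(3821))*(-9482) = -336942870 - 9482*sqrt(3821)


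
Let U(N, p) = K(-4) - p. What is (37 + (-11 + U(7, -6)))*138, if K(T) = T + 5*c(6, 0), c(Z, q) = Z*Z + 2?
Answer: 30084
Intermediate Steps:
c(Z, q) = 2 + Z**2 (c(Z, q) = Z**2 + 2 = 2 + Z**2)
K(T) = 190 + T (K(T) = T + 5*(2 + 6**2) = T + 5*(2 + 36) = T + 5*38 = T + 190 = 190 + T)
U(N, p) = 186 - p (U(N, p) = (190 - 4) - p = 186 - p)
(37 + (-11 + U(7, -6)))*138 = (37 + (-11 + (186 - 1*(-6))))*138 = (37 + (-11 + (186 + 6)))*138 = (37 + (-11 + 192))*138 = (37 + 181)*138 = 218*138 = 30084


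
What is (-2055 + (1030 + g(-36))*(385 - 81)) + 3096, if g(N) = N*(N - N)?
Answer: 314161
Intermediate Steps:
g(N) = 0 (g(N) = N*0 = 0)
(-2055 + (1030 + g(-36))*(385 - 81)) + 3096 = (-2055 + (1030 + 0)*(385 - 81)) + 3096 = (-2055 + 1030*304) + 3096 = (-2055 + 313120) + 3096 = 311065 + 3096 = 314161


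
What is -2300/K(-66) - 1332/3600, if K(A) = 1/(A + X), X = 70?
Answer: -920037/100 ≈ -9200.4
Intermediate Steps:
K(A) = 1/(70 + A) (K(A) = 1/(A + 70) = 1/(70 + A))
-2300/K(-66) - 1332/3600 = -2300/(1/(70 - 66)) - 1332/3600 = -2300/(1/4) - 1332*1/3600 = -2300/¼ - 37/100 = -2300*4 - 37/100 = -9200 - 37/100 = -920037/100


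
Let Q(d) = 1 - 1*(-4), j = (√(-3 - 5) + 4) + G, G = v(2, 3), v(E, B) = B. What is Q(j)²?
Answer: 25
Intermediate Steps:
G = 3
j = 7 + 2*I*√2 (j = (√(-3 - 5) + 4) + 3 = (√(-8) + 4) + 3 = (2*I*√2 + 4) + 3 = (4 + 2*I*√2) + 3 = 7 + 2*I*√2 ≈ 7.0 + 2.8284*I)
Q(d) = 5 (Q(d) = 1 + 4 = 5)
Q(j)² = 5² = 25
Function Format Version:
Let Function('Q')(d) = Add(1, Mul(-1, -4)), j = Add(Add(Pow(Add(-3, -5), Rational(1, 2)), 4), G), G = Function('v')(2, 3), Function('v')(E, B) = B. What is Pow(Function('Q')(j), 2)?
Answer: 25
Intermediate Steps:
G = 3
j = Add(7, Mul(2, I, Pow(2, Rational(1, 2)))) (j = Add(Add(Pow(Add(-3, -5), Rational(1, 2)), 4), 3) = Add(Add(Pow(-8, Rational(1, 2)), 4), 3) = Add(Add(Mul(2, I, Pow(2, Rational(1, 2))), 4), 3) = Add(Add(4, Mul(2, I, Pow(2, Rational(1, 2)))), 3) = Add(7, Mul(2, I, Pow(2, Rational(1, 2)))) ≈ Add(7.0000, Mul(2.8284, I)))
Function('Q')(d) = 5 (Function('Q')(d) = Add(1, 4) = 5)
Pow(Function('Q')(j), 2) = Pow(5, 2) = 25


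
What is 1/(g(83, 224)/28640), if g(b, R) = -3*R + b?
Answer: -28640/589 ≈ -48.625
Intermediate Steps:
g(b, R) = b - 3*R
1/(g(83, 224)/28640) = 1/((83 - 3*224)/28640) = 1/((83 - 672)*(1/28640)) = 1/(-589*1/28640) = 1/(-589/28640) = -28640/589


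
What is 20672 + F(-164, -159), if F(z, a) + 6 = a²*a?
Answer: -3999013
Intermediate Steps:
F(z, a) = -6 + a³ (F(z, a) = -6 + a²*a = -6 + a³)
20672 + F(-164, -159) = 20672 + (-6 + (-159)³) = 20672 + (-6 - 4019679) = 20672 - 4019685 = -3999013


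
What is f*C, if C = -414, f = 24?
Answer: -9936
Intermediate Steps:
f*C = 24*(-414) = -9936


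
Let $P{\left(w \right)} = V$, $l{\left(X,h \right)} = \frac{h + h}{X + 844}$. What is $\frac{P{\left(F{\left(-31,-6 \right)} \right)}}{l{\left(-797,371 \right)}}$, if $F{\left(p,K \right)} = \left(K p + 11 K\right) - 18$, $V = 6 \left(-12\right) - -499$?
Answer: $\frac{2867}{106} \approx 27.047$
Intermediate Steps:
$l{\left(X,h \right)} = \frac{2 h}{844 + X}$
$V = 427$ ($V = -72 + 499 = 427$)
$F{\left(p,K \right)} = -18 + 11 K + K p$ ($F{\left(p,K \right)} = \left(11 K + K p\right) - 18 = -18 + 11 K + K p$)
$P{\left(w \right)} = 427$
$\frac{P{\left(F{\left(-31,-6 \right)} \right)}}{l{\left(-797,371 \right)}} = \frac{427}{2 \cdot 371 \frac{1}{844 - 797}} = \frac{427}{2 \cdot 371 \cdot \frac{1}{47}} = \frac{427}{\frac{742}{47}} = 427 \cdot \frac{47}{742} = \frac{2867}{106}$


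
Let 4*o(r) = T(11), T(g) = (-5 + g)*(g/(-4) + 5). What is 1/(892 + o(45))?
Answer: 8/7163 ≈ 0.0011168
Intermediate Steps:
T(g) = (-5 + g)*(5 - g/4) (T(g) = (-5 + g)*(g*(-¼) + 5) = (-5 + g)*(-g/4 + 5) = (-5 + g)*(5 - g/4))
o(r) = 27/8 (o(r) = (-25 - ¼*11² + (25/4)*11)/4 = (-25 - ¼*121 + 275/4)/4 = (-25 - 121/4 + 275/4)/4 = (¼)*(27/2) = 27/8)
1/(892 + o(45)) = 1/(892 + 27/8) = 1/(7163/8) = 8/7163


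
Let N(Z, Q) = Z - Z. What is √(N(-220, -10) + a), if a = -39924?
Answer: 6*I*√1109 ≈ 199.81*I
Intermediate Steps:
N(Z, Q) = 0
√(N(-220, -10) + a) = √(0 - 39924) = √(-39924) = 6*I*√1109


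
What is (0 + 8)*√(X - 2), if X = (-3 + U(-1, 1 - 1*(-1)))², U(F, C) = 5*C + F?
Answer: 8*√34 ≈ 46.648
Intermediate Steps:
U(F, C) = F + 5*C
X = 36 (X = (-3 + (-1 + 5*(1 - 1*(-1))))² = (-3 + (-1 + 5*(1 + 1)))² = (-3 + (-1 + 5*2))² = (-3 + (-1 + 10))² = (-3 + 9)² = 6² = 36)
(0 + 8)*√(X - 2) = (0 + 8)*√(36 - 2) = 8*√34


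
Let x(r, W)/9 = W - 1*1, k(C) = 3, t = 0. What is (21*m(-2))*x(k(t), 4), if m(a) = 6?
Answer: 3402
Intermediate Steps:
x(r, W) = -9 + 9*W (x(r, W) = 9*(W - 1*1) = 9*(W - 1) = 9*(-1 + W) = -9 + 9*W)
(21*m(-2))*x(k(t), 4) = (21*6)*(-9 + 9*4) = 126*(-9 + 36) = 126*27 = 3402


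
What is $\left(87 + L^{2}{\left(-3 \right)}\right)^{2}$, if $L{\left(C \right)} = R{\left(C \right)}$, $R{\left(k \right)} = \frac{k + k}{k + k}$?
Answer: $7744$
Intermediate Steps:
$R{\left(k \right)} = 1$ ($R{\left(k \right)} = \frac{2 k}{2 k} = 2 k \frac{1}{2 k} = 1$)
$L{\left(C \right)} = 1$
$\left(87 + L^{2}{\left(-3 \right)}\right)^{2} = \left(87 + 1^{2}\right)^{2} = \left(87 + 1\right)^{2} = 88^{2} = 7744$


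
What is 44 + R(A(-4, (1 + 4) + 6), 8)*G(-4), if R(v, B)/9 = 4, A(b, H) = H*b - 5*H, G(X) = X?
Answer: -100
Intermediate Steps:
A(b, H) = -5*H + H*b
R(v, B) = 36 (R(v, B) = 9*4 = 36)
44 + R(A(-4, (1 + 4) + 6), 8)*G(-4) = 44 + 36*(-4) = 44 - 144 = -100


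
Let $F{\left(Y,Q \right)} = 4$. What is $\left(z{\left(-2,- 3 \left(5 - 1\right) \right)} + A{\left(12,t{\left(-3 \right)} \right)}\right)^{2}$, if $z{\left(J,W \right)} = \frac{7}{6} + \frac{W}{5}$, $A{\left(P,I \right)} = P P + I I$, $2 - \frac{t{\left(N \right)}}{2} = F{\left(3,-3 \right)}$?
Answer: $\frac{22686169}{900} \approx 25207.0$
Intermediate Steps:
$t{\left(N \right)} = -4$ ($t{\left(N \right)} = 4 - 8 = -4$)
$A{\left(P,I \right)} = I^{2} + P^{2}$ ($A{\left(P,I \right)} = P^{2} + I^{2} = I^{2} + P^{2}$)
$z{\left(J,W \right)} = \frac{7}{6} + \frac{W}{5}$ ($z{\left(J,W \right)} = 7 \cdot \frac{1}{6} + W \frac{1}{5} = \frac{7}{6} + \frac{W}{5}$)
$\left(z{\left(-2,- 3 \left(5 - 1\right) \right)} + A{\left(12,t{\left(-3 \right)} \right)}\right)^{2} = \left(\left(\frac{7}{6} + \frac{\left(-3\right) \left(5 - 1\right)}{5}\right) + \left(\left(-4\right)^{2} + 12^{2}\right)\right)^{2} = \left(\left(\frac{7}{6} + \frac{\left(-3\right) 4}{5}\right) + \left(16 + 144\right)\right)^{2} = \left(\left(\frac{7}{6} + \frac{1}{5} \left(-12\right)\right) + 160\right)^{2} = \left(\left(\frac{7}{6} - \frac{12}{5}\right) + 160\right)^{2} = \left(- \frac{37}{30} + 160\right)^{2} = \left(\frac{4763}{30}\right)^{2} = \frac{22686169}{900}$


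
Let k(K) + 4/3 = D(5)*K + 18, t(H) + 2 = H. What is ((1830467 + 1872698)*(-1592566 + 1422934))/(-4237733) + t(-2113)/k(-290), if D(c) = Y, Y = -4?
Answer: 443486373724503/2991839498 ≈ 1.4823e+5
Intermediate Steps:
D(c) = -4
t(H) = -2 + H
k(K) = 50/3 - 4*K (k(K) = -4/3 + (-4*K + 18) = -4/3 + (18 - 4*K) = 50/3 - 4*K)
((1830467 + 1872698)*(-1592566 + 1422934))/(-4237733) + t(-2113)/k(-290) = ((1830467 + 1872698)*(-1592566 + 1422934))/(-4237733) + (-2 - 2113)/(50/3 - 4*(-290)) = (3703165*(-169632))*(-1/4237733) - 2115/(50/3 + 1160) = -628175285280*(-1/4237733) - 2115/3530/3 = 628175285280/4237733 - 2115*3/3530 = 628175285280/4237733 - 1269/706 = 443486373724503/2991839498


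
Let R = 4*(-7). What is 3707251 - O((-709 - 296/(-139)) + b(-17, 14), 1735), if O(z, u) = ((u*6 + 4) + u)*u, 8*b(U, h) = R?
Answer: -17371264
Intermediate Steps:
R = -28
b(U, h) = -7/2 (b(U, h) = (1/8)*(-28) = -7/2)
O(z, u) = u*(4 + 7*u) (O(z, u) = ((6*u + 4) + u)*u = ((4 + 6*u) + u)*u = (4 + 7*u)*u = u*(4 + 7*u))
3707251 - O((-709 - 296/(-139)) + b(-17, 14), 1735) = 3707251 - 1735*(4 + 7*1735) = 3707251 - 1735*(4 + 12145) = 3707251 - 1735*12149 = 3707251 - 1*21078515 = 3707251 - 21078515 = -17371264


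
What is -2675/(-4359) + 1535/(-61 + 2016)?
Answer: 2384138/1704369 ≈ 1.3988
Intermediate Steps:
-2675/(-4359) + 1535/(-61 + 2016) = -2675*(-1/4359) + 1535/1955 = 2675/4359 + 1535*(1/1955) = 2675/4359 + 307/391 = 2384138/1704369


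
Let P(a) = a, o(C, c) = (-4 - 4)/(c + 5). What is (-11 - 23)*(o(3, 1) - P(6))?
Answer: 748/3 ≈ 249.33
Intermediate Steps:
o(C, c) = -8/(5 + c)
(-11 - 23)*(o(3, 1) - P(6)) = (-11 - 23)*(-8/(5 + 1) - 1*6) = -34*(-8/6 - 6) = -34*(-8*⅙ - 6) = -34*(-4/3 - 6) = -34*(-22/3) = 748/3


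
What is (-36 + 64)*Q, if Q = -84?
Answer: -2352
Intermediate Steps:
(-36 + 64)*Q = (-36 + 64)*(-84) = 28*(-84) = -2352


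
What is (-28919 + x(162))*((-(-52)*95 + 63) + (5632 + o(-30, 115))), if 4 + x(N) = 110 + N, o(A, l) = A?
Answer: -303843855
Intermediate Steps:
x(N) = 106 + N (x(N) = -4 + (110 + N) = 106 + N)
(-28919 + x(162))*((-(-52)*95 + 63) + (5632 + o(-30, 115))) = (-28919 + (106 + 162))*((-(-52)*95 + 63) + (5632 - 30)) = (-28919 + 268)*((-52*(-95) + 63) + 5602) = -28651*((4940 + 63) + 5602) = -28651*(5003 + 5602) = -28651*10605 = -303843855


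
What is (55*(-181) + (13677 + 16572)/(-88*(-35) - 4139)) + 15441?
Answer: 1926475/353 ≈ 5457.4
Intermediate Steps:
(55*(-181) + (13677 + 16572)/(-88*(-35) - 4139)) + 15441 = (-9955 + 30249/(3080 - 4139)) + 15441 = (-9955 + 30249/(-1059)) + 15441 = (-9955 + 30249*(-1/1059)) + 15441 = (-9955 - 10083/353) + 15441 = -3524198/353 + 15441 = 1926475/353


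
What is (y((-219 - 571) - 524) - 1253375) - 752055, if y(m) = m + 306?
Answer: -2006438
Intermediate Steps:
y(m) = 306 + m
(y((-219 - 571) - 524) - 1253375) - 752055 = ((306 + ((-219 - 571) - 524)) - 1253375) - 752055 = ((306 + (-790 - 524)) - 1253375) - 752055 = ((306 - 1314) - 1253375) - 752055 = (-1008 - 1253375) - 752055 = -1254383 - 752055 = -2006438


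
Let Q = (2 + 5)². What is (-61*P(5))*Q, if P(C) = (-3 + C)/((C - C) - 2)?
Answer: 2989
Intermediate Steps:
Q = 49 (Q = 7² = 49)
P(C) = 3/2 - C/2 (P(C) = (-3 + C)/(0 - 2) = (-3 + C)/(-2) = (-3 + C)*(-½) = 3/2 - C/2)
(-61*P(5))*Q = -61*(3/2 - ½*5)*49 = -61*(3/2 - 5/2)*49 = -61*(-1)*49 = 61*49 = 2989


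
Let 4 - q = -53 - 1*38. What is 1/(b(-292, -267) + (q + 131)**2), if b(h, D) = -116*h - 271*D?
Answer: 1/157305 ≈ 6.3571e-6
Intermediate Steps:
q = 95 (q = 4 - (-53 - 1*38) = 4 - (-53 - 38) = 4 - 1*(-91) = 4 + 91 = 95)
b(h, D) = -271*D - 116*h
1/(b(-292, -267) + (q + 131)**2) = 1/((-271*(-267) - 116*(-292)) + (95 + 131)**2) = 1/((72357 + 33872) + 226**2) = 1/(106229 + 51076) = 1/157305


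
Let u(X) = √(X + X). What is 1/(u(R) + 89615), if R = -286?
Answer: 89615/8030848797 - 2*I*√143/8030848797 ≈ 1.1159e-5 - 2.9781e-9*I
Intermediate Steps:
u(X) = √2*√X (u(X) = √(2*X) = √2*√X)
1/(u(R) + 89615) = 1/(√2*√(-286) + 89615) = 1/(√2*(I*√286) + 89615) = 1/(2*I*√143 + 89615) = 1/(89615 + 2*I*√143)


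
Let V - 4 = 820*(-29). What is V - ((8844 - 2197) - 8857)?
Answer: -21566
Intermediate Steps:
V = -23776 (V = 4 + 820*(-29) = 4 - 23780 = -23776)
V - ((8844 - 2197) - 8857) = -23776 - ((8844 - 2197) - 8857) = -23776 - (6647 - 8857) = -23776 - 1*(-2210) = -23776 + 2210 = -21566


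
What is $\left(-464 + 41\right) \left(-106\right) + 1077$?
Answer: $45915$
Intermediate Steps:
$\left(-464 + 41\right) \left(-106\right) + 1077 = \left(-423\right) \left(-106\right) + 1077 = 44838 + 1077 = 45915$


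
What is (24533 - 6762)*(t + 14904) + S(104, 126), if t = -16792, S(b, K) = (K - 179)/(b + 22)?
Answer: -4227507701/126 ≈ -3.3552e+7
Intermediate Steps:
S(b, K) = (-179 + K)/(22 + b)
(24533 - 6762)*(t + 14904) + S(104, 126) = (24533 - 6762)*(-16792 + 14904) + (-179 + 126)/(22 + 104) = 17771*(-1888) - 53/126 = -33551648 + (1/126)*(-53) = -33551648 - 53/126 = -4227507701/126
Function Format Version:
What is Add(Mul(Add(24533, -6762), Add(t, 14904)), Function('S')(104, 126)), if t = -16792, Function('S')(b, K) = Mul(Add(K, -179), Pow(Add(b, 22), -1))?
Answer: Rational(-4227507701, 126) ≈ -3.3552e+7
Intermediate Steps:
Function('S')(b, K) = Mul(Pow(Add(22, b), -1), Add(-179, K)) (Function('S')(b, K) = Mul(Add(-179, K), Pow(Add(22, b), -1)) = Mul(Pow(Add(22, b), -1), Add(-179, K)))
Add(Mul(Add(24533, -6762), Add(t, 14904)), Function('S')(104, 126)) = Add(Mul(Add(24533, -6762), Add(-16792, 14904)), Mul(Pow(Add(22, 104), -1), Add(-179, 126))) = Add(Mul(17771, -1888), Mul(Pow(126, -1), -53)) = Add(-33551648, Mul(Rational(1, 126), -53)) = Add(-33551648, Rational(-53, 126)) = Rational(-4227507701, 126)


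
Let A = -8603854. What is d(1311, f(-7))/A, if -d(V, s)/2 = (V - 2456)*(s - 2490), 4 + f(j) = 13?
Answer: 2840745/4301927 ≈ 0.66034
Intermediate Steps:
f(j) = 9 (f(j) = -4 + 13 = 9)
d(V, s) = -2*(-2490 + s)*(-2456 + V) (d(V, s) = -2*(V - 2456)*(s - 2490) = -2*(-2456 + V)*(-2490 + s) = -2*(-2490 + s)*(-2456 + V))
d(1311, f(-7))/A = (-12230880 + 4912*9 + 4980*1311 - 2*1311*9)/(-8603854) = (-12230880 + 44208 + 6528780 - 23598)*(-1/8603854) = -5681490*(-1/8603854) = 2840745/4301927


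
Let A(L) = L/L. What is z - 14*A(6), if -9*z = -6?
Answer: -40/3 ≈ -13.333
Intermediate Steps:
z = 2/3 (z = -1/9*(-6) = 2/3 ≈ 0.66667)
A(L) = 1
z - 14*A(6) = 2/3 - 14*1 = 2/3 - 14 = -40/3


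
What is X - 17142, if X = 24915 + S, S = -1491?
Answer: 6282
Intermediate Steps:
X = 23424 (X = 24915 - 1491 = 23424)
X - 17142 = 23424 - 17142 = 6282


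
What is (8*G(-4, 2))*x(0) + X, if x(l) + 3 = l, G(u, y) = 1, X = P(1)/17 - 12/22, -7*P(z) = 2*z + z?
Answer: -32163/1309 ≈ -24.571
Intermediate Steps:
P(z) = -3*z/7 (P(z) = -(2*z + z)/7 = -3*z/7)
X = -747/1309 (X = -3/7*1/17 - 12/22 = -3/7*1/17 - 12*1/22 = -3/119 - 6/11 = -747/1309 ≈ -0.57066)
x(l) = -3 + l
(8*G(-4, 2))*x(0) + X = (8*1)*(-3 + 0) - 747/1309 = 8*(-3) - 747/1309 = -24 - 747/1309 = -32163/1309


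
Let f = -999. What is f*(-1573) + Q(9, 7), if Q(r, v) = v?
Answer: 1571434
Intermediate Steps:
f*(-1573) + Q(9, 7) = -999*(-1573) + 7 = 1571427 + 7 = 1571434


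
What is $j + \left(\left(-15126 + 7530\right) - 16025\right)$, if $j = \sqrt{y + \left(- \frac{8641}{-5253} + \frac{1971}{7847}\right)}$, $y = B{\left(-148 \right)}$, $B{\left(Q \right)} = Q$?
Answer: $-23621 + \frac{i \sqrt{248246872694212098}}{41220291} \approx -23621.0 + 12.087 i$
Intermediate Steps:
$y = -148$
$j = \frac{i \sqrt{248246872694212098}}{41220291}$ ($j = \sqrt{-148 + \left(- \frac{8641}{-5253} + \frac{1971}{7847}\right)} = \sqrt{-148 + \left(\left(-8641\right) \left(- \frac{1}{5253}\right) + 1971 \cdot \frac{1}{7847}\right)} = \sqrt{-148 + \left(\frac{8641}{5253} + \frac{1971}{7847}\right)} = \sqrt{-148 + \frac{78159590}{41220291}} = \sqrt{- \frac{6022443478}{41220291}} = \frac{i \sqrt{248246872694212098}}{41220291} \approx 12.087 i$)
$j + \left(\left(-15126 + 7530\right) - 16025\right) = \frac{i \sqrt{248246872694212098}}{41220291} + \left(\left(-15126 + 7530\right) - 16025\right) = \frac{i \sqrt{248246872694212098}}{41220291} - 23621 = -23621 + \frac{i \sqrt{248246872694212098}}{41220291}$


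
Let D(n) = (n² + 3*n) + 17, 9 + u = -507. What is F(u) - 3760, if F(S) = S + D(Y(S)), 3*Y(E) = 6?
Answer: -4249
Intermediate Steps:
u = -516 (u = -9 - 507 = -516)
Y(E) = 2 (Y(E) = (⅓)*6 = 2)
D(n) = 17 + n² + 3*n
F(S) = 27 + S (F(S) = S + (17 + 2² + 3*2) = S + (17 + 4 + 6) = S + 27 = 27 + S)
F(u) - 3760 = (27 - 516) - 3760 = -489 - 3760 = -4249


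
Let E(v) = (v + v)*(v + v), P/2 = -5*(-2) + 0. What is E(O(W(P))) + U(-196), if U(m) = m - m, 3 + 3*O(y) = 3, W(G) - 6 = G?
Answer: 0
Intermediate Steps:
P = 20 (P = 2*(-5*(-2) + 0) = 2*(10 + 0) = 2*10 = 20)
W(G) = 6 + G
O(y) = 0 (O(y) = -1 + (1/3)*3 = -1 + 1 = 0)
U(m) = 0
E(v) = 4*v**2 (E(v) = (2*v)*(2*v) = 4*v**2)
E(O(W(P))) + U(-196) = 4*0**2 + 0 = 4*0 + 0 = 0 + 0 = 0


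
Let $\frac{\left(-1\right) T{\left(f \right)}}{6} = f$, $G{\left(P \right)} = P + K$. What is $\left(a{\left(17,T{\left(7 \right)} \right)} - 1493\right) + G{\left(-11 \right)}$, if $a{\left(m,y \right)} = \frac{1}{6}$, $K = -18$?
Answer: $- \frac{9131}{6} \approx -1521.8$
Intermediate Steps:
$G{\left(P \right)} = -18 + P$ ($G{\left(P \right)} = P - 18 = -18 + P$)
$T{\left(f \right)} = - 6 f$
$a{\left(m,y \right)} = \frac{1}{6}$
$\left(a{\left(17,T{\left(7 \right)} \right)} - 1493\right) + G{\left(-11 \right)} = \left(\frac{1}{6} - 1493\right) - 29 = - \frac{8957}{6} - 29 = - \frac{9131}{6}$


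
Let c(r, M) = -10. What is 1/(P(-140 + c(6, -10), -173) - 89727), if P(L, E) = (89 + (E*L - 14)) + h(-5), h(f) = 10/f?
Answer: -1/63704 ≈ -1.5698e-5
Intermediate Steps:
P(L, E) = 73 + E*L (P(L, E) = (89 + (E*L - 14)) + 10/(-5) = (89 + (-14 + E*L)) + 10*(-⅕) = (75 + E*L) - 2 = 73 + E*L)
1/(P(-140 + c(6, -10), -173) - 89727) = 1/((73 - 173*(-140 - 10)) - 89727) = 1/((73 - 173*(-150)) - 89727) = 1/((73 + 25950) - 89727) = 1/(26023 - 89727) = 1/(-63704) = -1/63704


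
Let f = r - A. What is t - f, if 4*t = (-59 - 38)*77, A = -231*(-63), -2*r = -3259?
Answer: 44225/4 ≈ 11056.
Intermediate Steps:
r = 3259/2 (r = -½*(-3259) = 3259/2 ≈ 1629.5)
A = 14553
f = -25847/2 (f = 3259/2 - 1*14553 = 3259/2 - 14553 = -25847/2 ≈ -12924.)
t = -7469/4 (t = ((-59 - 38)*77)/4 = (-97*77)/4 = (¼)*(-7469) = -7469/4 ≈ -1867.3)
t - f = -7469/4 - 1*(-25847/2) = -7469/4 + 25847/2 = 44225/4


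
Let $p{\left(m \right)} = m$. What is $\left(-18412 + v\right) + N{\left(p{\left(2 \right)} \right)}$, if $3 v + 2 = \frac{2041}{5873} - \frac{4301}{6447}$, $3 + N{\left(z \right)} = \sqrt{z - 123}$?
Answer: $- \frac{298834574929}{16227099} + 11 i \approx -18416.0 + 11.0 i$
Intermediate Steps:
$N{\left(z \right)} = -3 + \sqrt{-123 + z}$ ($N{\left(z \right)} = -3 + \sqrt{z - 123} = -3 + \sqrt{-123 + z}$)
$v = - \frac{12546844}{16227099}$ ($v = - \frac{2}{3} + \frac{\frac{2041}{5873} - \frac{4301}{6447}}{3} = - \frac{2}{3} + \frac{1}{3} \left(- \frac{1728778}{5409033}\right) = - \frac{2}{3} - \frac{1728778}{16227099} = - \frac{12546844}{16227099} \approx -0.7732$)
$\left(-18412 + v\right) + N{\left(p{\left(2 \right)} \right)} = \left(-18412 - \frac{12546844}{16227099}\right) - \left(3 - \sqrt{-123 + 2}\right) = - \frac{298785893632}{16227099} - \left(3 - \sqrt{-121}\right) = - \frac{298785893632}{16227099} - \left(3 - 11 i\right) = - \frac{298834574929}{16227099} + 11 i$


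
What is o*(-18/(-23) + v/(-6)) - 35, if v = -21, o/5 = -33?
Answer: -34115/46 ≈ -741.63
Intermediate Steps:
o = -165 (o = 5*(-33) = -165)
o*(-18/(-23) + v/(-6)) - 35 = -165*(-18/(-23) - 21/(-6)) - 35 = -165*(-18*(-1/23) - 21*(-⅙)) - 35 = -165*(18/23 + 7/2) - 35 = -165*197/46 - 35 = -32505/46 - 35 = -34115/46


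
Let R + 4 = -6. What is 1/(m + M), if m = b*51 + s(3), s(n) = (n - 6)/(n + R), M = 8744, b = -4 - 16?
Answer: 7/54071 ≈ 0.00012946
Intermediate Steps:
R = -10 (R = -4 - 6 = -10)
b = -20
s(n) = (-6 + n)/(-10 + n) (s(n) = (n - 6)/(n - 10) = (-6 + n)/(-10 + n))
m = -7137/7 (m = -20*51 + (-6 + 3)/(-10 + 3) = -1020 - 3/(-7) = -1020 - ⅐*(-3) = -1020 + 3/7 = -7137/7 ≈ -1019.6)
1/(m + M) = 1/(-7137/7 + 8744) = 1/(54071/7) = 7/54071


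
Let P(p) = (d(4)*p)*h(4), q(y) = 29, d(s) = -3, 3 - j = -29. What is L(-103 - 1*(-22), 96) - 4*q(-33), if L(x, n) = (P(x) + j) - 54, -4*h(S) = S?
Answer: -381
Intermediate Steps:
j = 32 (j = 3 - 1*(-29) = 3 + 29 = 32)
h(S) = -S/4
P(p) = 3*p (P(p) = (-3*p)*(-1/4*4) = -3*p*(-1) = 3*p)
L(x, n) = -22 + 3*x (L(x, n) = (3*x + 32) - 54 = (32 + 3*x) - 54 = -22 + 3*x)
L(-103 - 1*(-22), 96) - 4*q(-33) = (-22 + 3*(-103 - 1*(-22))) - 4*29 = (-22 + 3*(-103 + 22)) - 116 = (-22 + 3*(-81)) - 116 = (-22 - 243) - 116 = -265 - 116 = -381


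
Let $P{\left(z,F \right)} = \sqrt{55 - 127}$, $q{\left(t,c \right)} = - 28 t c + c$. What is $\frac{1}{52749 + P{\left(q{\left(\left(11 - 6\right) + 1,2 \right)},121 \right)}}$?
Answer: $\frac{5861}{309161897} - \frac{2 i \sqrt{2}}{927485691} \approx 1.8958 \cdot 10^{-5} - 3.0496 \cdot 10^{-9} i$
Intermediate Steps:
$q{\left(t,c \right)} = c - 28 c t$ ($q{\left(t,c \right)} = - 28 c t + c = c - 28 c t$)
$P{\left(z,F \right)} = 6 i \sqrt{2}$ ($P{\left(z,F \right)} = \sqrt{-72} = 6 i \sqrt{2}$)
$\frac{1}{52749 + P{\left(q{\left(\left(11 - 6\right) + 1,2 \right)},121 \right)}} = \frac{1}{52749 + 6 i \sqrt{2}}$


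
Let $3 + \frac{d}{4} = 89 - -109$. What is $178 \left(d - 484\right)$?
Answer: $52688$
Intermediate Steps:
$d = 780$ ($d = -12 + 4 \left(89 - -109\right) = -12 + 4 \left(89 + 109\right) = -12 + 4 \cdot 198 = -12 + 792 = 780$)
$178 \left(d - 484\right) = 178 \left(780 - 484\right) = 178 \cdot 296 = 52688$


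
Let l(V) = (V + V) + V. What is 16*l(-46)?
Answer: -2208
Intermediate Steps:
l(V) = 3*V (l(V) = 2*V + V = 3*V)
16*l(-46) = 16*(3*(-46)) = 16*(-138) = -2208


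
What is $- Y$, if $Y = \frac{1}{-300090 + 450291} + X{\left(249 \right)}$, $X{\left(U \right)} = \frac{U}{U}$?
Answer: $- \frac{150202}{150201} \approx -1.0$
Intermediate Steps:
$X{\left(U \right)} = 1$
$Y = \frac{150202}{150201}$ ($Y = \frac{1}{-300090 + 450291} + 1 = \frac{1}{150201} + 1 = \frac{150202}{150201} \approx 1.0$)
$- Y = \left(-1\right) \frac{150202}{150201} = - \frac{150202}{150201}$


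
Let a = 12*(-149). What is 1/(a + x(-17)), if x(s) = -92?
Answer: -1/1880 ≈ -0.00053191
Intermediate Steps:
a = -1788
1/(a + x(-17)) = 1/(-1788 - 92) = 1/(-1880) = -1/1880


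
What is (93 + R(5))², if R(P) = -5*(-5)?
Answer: 13924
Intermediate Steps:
R(P) = 25
(93 + R(5))² = (93 + 25)² = 118² = 13924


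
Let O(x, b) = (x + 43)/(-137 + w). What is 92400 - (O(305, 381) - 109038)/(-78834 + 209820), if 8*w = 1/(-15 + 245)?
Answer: 169498135835329/1834378883 ≈ 92401.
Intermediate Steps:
w = 1/1840 (w = 1/(8*(-15 + 245)) = (⅛)/230 = (⅛)*(1/230) = 1/1840 ≈ 0.00054348)
O(x, b) = -79120/252079 - 1840*x/252079 (O(x, b) = (x + 43)/(-137 + 1/1840) = (43 + x)/(-252079/1840) = (43 + x)*(-1840/252079) = -79120/252079 - 1840*x/252079)
92400 - (O(305, 381) - 109038)/(-78834 + 209820) = 92400 - ((-79120/252079 - 1840/252079*305) - 109038)/(-78834 + 209820) = 92400 - ((-79120/252079 - 561200/252079) - 109038)/130986 = 92400 - (-640320/252079 - 109038)/130986 = 92400 - (-27486830322)/(252079*130986) = 92400 - 1*(-1527046129/1834378883) = 92400 + 1527046129/1834378883 = 169498135835329/1834378883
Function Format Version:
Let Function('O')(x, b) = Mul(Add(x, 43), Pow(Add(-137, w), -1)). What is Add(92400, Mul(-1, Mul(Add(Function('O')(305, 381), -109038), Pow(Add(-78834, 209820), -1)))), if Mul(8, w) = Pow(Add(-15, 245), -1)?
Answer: Rational(169498135835329, 1834378883) ≈ 92401.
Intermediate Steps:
w = Rational(1, 1840) (w = Mul(Rational(1, 8), Pow(Add(-15, 245), -1)) = Mul(Rational(1, 8), Pow(230, -1)) = Mul(Rational(1, 8), Rational(1, 230)) = Rational(1, 1840) ≈ 0.00054348)
Function('O')(x, b) = Add(Rational(-79120, 252079), Mul(Rational(-1840, 252079), x)) (Function('O')(x, b) = Mul(Add(x, 43), Pow(Add(-137, Rational(1, 1840)), -1)) = Mul(Add(43, x), Pow(Rational(-252079, 1840), -1)) = Mul(Add(43, x), Rational(-1840, 252079)) = Add(Rational(-79120, 252079), Mul(Rational(-1840, 252079), x)))
Add(92400, Mul(-1, Mul(Add(Function('O')(305, 381), -109038), Pow(Add(-78834, 209820), -1)))) = Add(92400, Mul(-1, Mul(Add(Add(Rational(-79120, 252079), Mul(Rational(-1840, 252079), 305)), -109038), Pow(Add(-78834, 209820), -1)))) = Add(92400, Mul(-1, Mul(Add(Add(Rational(-79120, 252079), Rational(-561200, 252079)), -109038), Pow(130986, -1)))) = Add(92400, Mul(-1, Mul(Add(Rational(-640320, 252079), -109038), Rational(1, 130986)))) = Add(92400, Mul(-1, Mul(Rational(-27486830322, 252079), Rational(1, 130986)))) = Add(92400, Mul(-1, Rational(-1527046129, 1834378883))) = Add(92400, Rational(1527046129, 1834378883)) = Rational(169498135835329, 1834378883)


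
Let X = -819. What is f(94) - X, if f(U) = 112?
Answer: 931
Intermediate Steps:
f(94) - X = 112 - 1*(-819) = 112 + 819 = 931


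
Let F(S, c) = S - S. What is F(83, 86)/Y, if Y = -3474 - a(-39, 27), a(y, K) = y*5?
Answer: 0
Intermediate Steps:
F(S, c) = 0
a(y, K) = 5*y
Y = -3279 (Y = -3474 - 5*(-39) = -3474 - 1*(-195) = -3474 + 195 = -3279)
F(83, 86)/Y = 0/(-3279) = 0*(-1/3279) = 0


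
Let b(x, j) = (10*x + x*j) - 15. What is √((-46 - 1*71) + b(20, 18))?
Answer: 2*√107 ≈ 20.688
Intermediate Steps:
b(x, j) = -15 + 10*x + j*x (b(x, j) = (10*x + j*x) - 15 = -15 + 10*x + j*x)
√((-46 - 1*71) + b(20, 18)) = √((-46 - 1*71) + (-15 + 10*20 + 18*20)) = √((-46 - 71) + (-15 + 200 + 360)) = √(-117 + 545) = √428 = 2*√107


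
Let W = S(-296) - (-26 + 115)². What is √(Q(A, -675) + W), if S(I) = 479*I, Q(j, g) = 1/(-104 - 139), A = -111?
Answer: 2*I*√27283737/27 ≈ 386.92*I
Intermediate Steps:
Q(j, g) = -1/243 (Q(j, g) = 1/(-243) = -1/243)
W = -149705 (W = 479*(-296) - (-26 + 115)² = -141784 - 1*89² = -141784 - 1*7921 = -141784 - 7921 = -149705)
√(Q(A, -675) + W) = √(-1/243 - 149705) = √(-36378316/243) = 2*I*√27283737/27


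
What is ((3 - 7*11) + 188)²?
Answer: 12996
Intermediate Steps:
((3 - 7*11) + 188)² = ((3 - 77) + 188)² = (-74 + 188)² = 114² = 12996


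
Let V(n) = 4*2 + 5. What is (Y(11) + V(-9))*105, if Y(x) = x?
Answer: 2520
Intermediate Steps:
V(n) = 13 (V(n) = 8 + 5 = 13)
(Y(11) + V(-9))*105 = (11 + 13)*105 = 24*105 = 2520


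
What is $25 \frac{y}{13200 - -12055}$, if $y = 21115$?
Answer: $\frac{105575}{5051} \approx 20.902$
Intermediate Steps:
$25 \frac{y}{13200 - -12055} = 25 \frac{21115}{13200 - -12055} = 25 \frac{21115}{13200 + 12055} = 25 \cdot \frac{21115}{25255} = 25 \cdot 21115 \cdot \frac{1}{25255} = 25 \cdot \frac{4223}{5051} = \frac{105575}{5051}$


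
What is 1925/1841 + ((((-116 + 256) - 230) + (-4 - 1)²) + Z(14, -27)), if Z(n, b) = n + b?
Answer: -20239/263 ≈ -76.954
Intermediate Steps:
Z(n, b) = b + n
1925/1841 + ((((-116 + 256) - 230) + (-4 - 1)²) + Z(14, -27)) = 1925/1841 + ((((-116 + 256) - 230) + (-4 - 1)²) + (-27 + 14)) = 1925*(1/1841) + (((140 - 230) + (-5)²) - 13) = 275/263 + ((-90 + 25) - 13) = 275/263 + (-65 - 13) = 275/263 - 78 = -20239/263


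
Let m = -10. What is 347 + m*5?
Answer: 297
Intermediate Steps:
347 + m*5 = 347 - 10*5 = 347 - 50 = 297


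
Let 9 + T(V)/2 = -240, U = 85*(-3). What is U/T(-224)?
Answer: 85/166 ≈ 0.51205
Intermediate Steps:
U = -255
T(V) = -498 (T(V) = -18 + 2*(-240) = -18 - 480 = -498)
U/T(-224) = -255/(-498) = -255*(-1/498) = 85/166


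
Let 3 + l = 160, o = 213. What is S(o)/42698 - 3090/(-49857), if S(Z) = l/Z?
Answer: 9370123403/151144387206 ≈ 0.061994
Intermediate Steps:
l = 157 (l = -3 + 160 = 157)
S(Z) = 157/Z
S(o)/42698 - 3090/(-49857) = (157/213)/42698 - 3090/(-49857) = (157*(1/213))*(1/42698) - 3090*(-1/49857) = (157/213)*(1/42698) + 1030/16619 = 157/9094674 + 1030/16619 = 9370123403/151144387206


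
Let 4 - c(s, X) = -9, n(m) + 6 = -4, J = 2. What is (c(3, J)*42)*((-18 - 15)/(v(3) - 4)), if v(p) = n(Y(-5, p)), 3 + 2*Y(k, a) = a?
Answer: 1287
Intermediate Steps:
Y(k, a) = -3/2 + a/2
n(m) = -10 (n(m) = -6 - 4 = -10)
v(p) = -10
c(s, X) = 13 (c(s, X) = 4 - 1*(-9) = 4 + 9 = 13)
(c(3, J)*42)*((-18 - 15)/(v(3) - 4)) = (13*42)*((-18 - 15)/(-10 - 4)) = 546*(-33/(-14)) = 546*(-33*(-1/14)) = 546*(33/14) = 1287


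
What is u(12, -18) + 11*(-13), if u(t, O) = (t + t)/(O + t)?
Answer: -147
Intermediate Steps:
u(t, O) = 2*t/(O + t) (u(t, O) = (2*t)/(O + t) = 2*t/(O + t))
u(12, -18) + 11*(-13) = 2*12/(-18 + 12) + 11*(-13) = 2*12/(-6) - 143 = 2*12*(-1/6) - 143 = -4 - 143 = -147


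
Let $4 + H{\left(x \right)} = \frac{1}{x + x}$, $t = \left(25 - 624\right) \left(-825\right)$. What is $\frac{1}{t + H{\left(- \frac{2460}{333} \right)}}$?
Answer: $\frac{1640}{810440329} \approx 2.0236 \cdot 10^{-6}$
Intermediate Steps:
$t = 494175$ ($t = \left(-599\right) \left(-825\right) = 494175$)
$H{\left(x \right)} = -4 + \frac{1}{2 x}$ ($H{\left(x \right)} = -4 + \frac{1}{x + x} = -4 + \frac{1}{2 x}$)
$\frac{1}{t + H{\left(- \frac{2460}{333} \right)}} = \frac{1}{494175 - \left(4 - \frac{1}{2 \left(- \frac{2460}{333}\right)}\right)} = \frac{1}{494175 - \left(4 - \frac{1}{2 \left(\left(-2460\right) \frac{1}{333}\right)}\right)} = \frac{1}{494175 - \left(4 - \frac{1}{2 \left(- \frac{820}{111}\right)}\right)} = \frac{1}{494175 + \left(-4 + \frac{1}{2} \left(- \frac{111}{820}\right)\right)} = \frac{1}{494175 - \frac{6671}{1640}} = \frac{1}{\frac{810440329}{1640}} = \frac{1640}{810440329}$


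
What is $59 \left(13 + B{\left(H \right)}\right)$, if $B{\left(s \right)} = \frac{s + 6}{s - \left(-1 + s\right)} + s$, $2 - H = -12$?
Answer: $2773$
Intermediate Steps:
$H = 14$ ($H = 2 - -12 = 2 + 12 = 14$)
$B{\left(s \right)} = 6 + 2 s$ ($B{\left(s \right)} = \frac{6 + s}{1} + s = \left(6 + s\right) 1 + s = \left(6 + s\right) + s = 6 + 2 s$)
$59 \left(13 + B{\left(H \right)}\right) = 59 \left(13 + \left(6 + 2 \cdot 14\right)\right) = 59 \left(13 + \left(6 + 28\right)\right) = 59 \left(13 + 34\right) = 59 \cdot 47 = 2773$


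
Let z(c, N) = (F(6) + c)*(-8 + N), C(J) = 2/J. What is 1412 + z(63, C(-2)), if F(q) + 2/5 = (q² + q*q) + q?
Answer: 733/5 ≈ 146.60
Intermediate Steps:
F(q) = -⅖ + q + 2*q² (F(q) = -⅖ + ((q² + q*q) + q) = -⅖ + ((q² + q²) + q) = -⅖ + (2*q² + q) = -⅖ + (q + 2*q²) = -⅖ + q + 2*q²)
z(c, N) = (-8 + N)*(388/5 + c) (z(c, N) = ((-⅖ + 6 + 2*6²) + c)*(-8 + N) = ((-⅖ + 6 + 2*36) + c)*(-8 + N) = ((-⅖ + 6 + 72) + c)*(-8 + N) = (388/5 + c)*(-8 + N) = (-8 + N)*(388/5 + c))
1412 + z(63, C(-2)) = 1412 + (-3104/5 - 8*63 + 388*(2/(-2))/5 + (2/(-2))*63) = 1412 + (-3104/5 - 504 + 388*(2*(-½))/5 + (2*(-½))*63) = 1412 + (-3104/5 - 504 + (388/5)*(-1) - 1*63) = 1412 + (-3104/5 - 504 - 388/5 - 63) = 1412 - 6327/5 = 733/5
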